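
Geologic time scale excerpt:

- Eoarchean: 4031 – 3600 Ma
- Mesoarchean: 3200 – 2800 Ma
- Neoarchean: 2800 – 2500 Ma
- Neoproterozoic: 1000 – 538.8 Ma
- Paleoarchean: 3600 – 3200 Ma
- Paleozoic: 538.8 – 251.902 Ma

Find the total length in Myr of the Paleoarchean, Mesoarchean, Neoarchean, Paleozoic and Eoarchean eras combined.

1817.898 million years

Each duration: Paleoarchean = 400; Mesoarchean = 400; Neoarchean = 300; Paleozoic = 286.898; Eoarchean = 431.
Sum: 400 + 400 + 300 + 286.898 + 431 = 1817.898 Myr.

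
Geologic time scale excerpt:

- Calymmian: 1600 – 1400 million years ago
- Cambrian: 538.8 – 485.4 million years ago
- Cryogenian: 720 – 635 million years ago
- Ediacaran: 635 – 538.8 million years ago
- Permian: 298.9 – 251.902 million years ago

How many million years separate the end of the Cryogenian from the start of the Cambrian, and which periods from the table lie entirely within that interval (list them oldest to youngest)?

The Cryogenian closes at 635 Ma and the Cambrian opens at 538.8 Ma, so the interval is 635 − 538.8 = 96.2 Myr.
A period fits inside if it starts at or after 635 Ma and ends at or before 538.8 Ma; oldest first that gives Ediacaran.

96.2 million years; Ediacaran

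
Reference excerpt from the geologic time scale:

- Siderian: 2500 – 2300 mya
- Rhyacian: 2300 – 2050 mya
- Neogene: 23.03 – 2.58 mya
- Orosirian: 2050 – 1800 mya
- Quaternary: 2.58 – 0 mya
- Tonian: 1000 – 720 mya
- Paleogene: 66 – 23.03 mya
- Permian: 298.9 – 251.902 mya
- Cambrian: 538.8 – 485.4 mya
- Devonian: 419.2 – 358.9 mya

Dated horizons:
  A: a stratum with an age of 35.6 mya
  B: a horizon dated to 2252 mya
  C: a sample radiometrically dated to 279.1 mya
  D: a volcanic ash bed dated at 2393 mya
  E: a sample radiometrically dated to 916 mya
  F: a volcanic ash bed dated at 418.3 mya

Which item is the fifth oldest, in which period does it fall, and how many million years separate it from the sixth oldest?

Larger Ma means older, so oldest first: D 2393 > B 2252 > E 916 > F 418.3 > C 279.1 > A 35.6.
Counting 5 along gives C (279.1 Ma); the excerpt puts that inside the Permian, 298.9–251.902 Ma.
Next in line is A (35.6 Ma), and 279.1 − 35.6 = 243.5 Myr.

C, in the Permian; 243.5 million years to A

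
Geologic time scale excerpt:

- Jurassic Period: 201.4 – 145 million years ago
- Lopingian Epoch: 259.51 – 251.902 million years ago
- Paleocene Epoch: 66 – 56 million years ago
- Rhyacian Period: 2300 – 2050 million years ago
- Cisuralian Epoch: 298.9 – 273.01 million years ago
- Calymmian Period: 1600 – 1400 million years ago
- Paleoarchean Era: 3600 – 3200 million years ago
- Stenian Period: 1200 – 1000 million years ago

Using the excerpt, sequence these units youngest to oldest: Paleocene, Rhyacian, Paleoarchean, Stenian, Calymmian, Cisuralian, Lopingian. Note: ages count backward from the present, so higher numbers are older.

The oldest of these is Paleoarchean (starts 3600 Ma) and the youngest is Paleocene (ends 56 Ma).
In between, by decreasing start age: Rhyacian (2300), Calymmian (1600), Stenian (1200), Cisuralian (298.9), Lopingian (259.51).
Listing youngest first means reversing that sequence.

Paleocene → Lopingian → Cisuralian → Stenian → Calymmian → Rhyacian → Paleoarchean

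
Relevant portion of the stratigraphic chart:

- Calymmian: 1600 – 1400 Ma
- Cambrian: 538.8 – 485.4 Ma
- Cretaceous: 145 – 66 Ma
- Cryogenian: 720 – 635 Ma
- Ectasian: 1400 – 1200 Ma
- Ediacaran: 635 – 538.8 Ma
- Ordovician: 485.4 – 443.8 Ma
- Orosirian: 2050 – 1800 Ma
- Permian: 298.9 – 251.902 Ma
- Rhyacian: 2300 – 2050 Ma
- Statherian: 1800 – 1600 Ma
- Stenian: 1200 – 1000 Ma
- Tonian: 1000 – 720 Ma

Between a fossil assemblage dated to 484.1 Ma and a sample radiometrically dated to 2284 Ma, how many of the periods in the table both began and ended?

2284 Ma sits inside the Rhyacian (2300–2050) and 484.1 Ma inside the Ordovician (485.4–443.8); neither of those is wholly between the two dates.
The listed periods lying completely between them are Orosirian, Statherian, Calymmian, Ectasian, Stenian, Tonian, Cryogenian, Ediacaran, Cambrian — 9 in all.

9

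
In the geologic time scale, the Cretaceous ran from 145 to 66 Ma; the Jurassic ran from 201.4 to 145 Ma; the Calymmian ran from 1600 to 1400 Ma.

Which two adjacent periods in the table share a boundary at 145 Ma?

Jurassic and Cretaceous

The Jurassic ends at 145 Ma and the Cretaceous begins at 145 Ma, so they share that boundary.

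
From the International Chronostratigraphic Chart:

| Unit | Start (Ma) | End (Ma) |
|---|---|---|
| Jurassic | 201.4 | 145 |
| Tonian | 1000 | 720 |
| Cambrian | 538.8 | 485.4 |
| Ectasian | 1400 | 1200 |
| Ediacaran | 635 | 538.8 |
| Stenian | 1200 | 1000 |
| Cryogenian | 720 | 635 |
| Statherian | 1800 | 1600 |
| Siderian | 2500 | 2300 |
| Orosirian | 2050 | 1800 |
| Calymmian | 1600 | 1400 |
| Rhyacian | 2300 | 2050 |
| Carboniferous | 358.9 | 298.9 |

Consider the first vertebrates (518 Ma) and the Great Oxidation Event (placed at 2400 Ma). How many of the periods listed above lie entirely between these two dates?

9

2400 Ma sits inside the Siderian (2500–2300) and 518 Ma inside the Cambrian (538.8–485.4); neither of those is wholly between the two dates.
The listed periods lying completely between them are Rhyacian, Orosirian, Statherian, Calymmian, Ectasian, Stenian, Tonian, Cryogenian, Ediacaran — 9 in all.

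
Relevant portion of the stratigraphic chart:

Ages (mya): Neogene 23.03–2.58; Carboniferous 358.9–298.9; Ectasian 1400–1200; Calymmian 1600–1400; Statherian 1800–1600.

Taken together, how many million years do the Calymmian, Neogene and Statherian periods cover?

Duration is start − end for each: (1600 − 1400) + (23.03 − 2.58) + (1800 − 1600).
That is 200 + 20.45 + 200, which totals 420.45 million years.

420.45 million years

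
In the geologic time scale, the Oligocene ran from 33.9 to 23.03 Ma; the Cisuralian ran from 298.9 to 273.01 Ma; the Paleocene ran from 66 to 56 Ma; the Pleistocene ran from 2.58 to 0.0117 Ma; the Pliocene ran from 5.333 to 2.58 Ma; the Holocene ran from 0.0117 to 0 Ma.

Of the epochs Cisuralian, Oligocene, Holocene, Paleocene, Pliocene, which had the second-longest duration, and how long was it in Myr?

Oligocene, 10.87 million years

Durations: Cisuralian 25.89; Oligocene 10.87; Holocene 0.0117; Paleocene 10; Pliocene 2.753 Myr.
Sorted longest-first: Cisuralian (25.89), Oligocene (10.87), Paleocene (10), Pliocene (2.753), Holocene (0.0117).
The second longest is Oligocene at 10.87 Myr.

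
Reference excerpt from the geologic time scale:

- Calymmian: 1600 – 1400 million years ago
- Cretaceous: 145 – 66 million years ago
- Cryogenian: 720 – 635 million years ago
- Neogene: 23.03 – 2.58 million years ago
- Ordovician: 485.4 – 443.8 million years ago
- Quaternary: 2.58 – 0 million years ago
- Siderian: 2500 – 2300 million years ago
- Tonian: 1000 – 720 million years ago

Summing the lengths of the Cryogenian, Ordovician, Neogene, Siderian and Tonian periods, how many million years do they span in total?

627.05 million years

Each duration: Cryogenian = 85; Ordovician = 41.6; Neogene = 20.45; Siderian = 200; Tonian = 280.
Sum: 85 + 41.6 + 20.45 + 200 + 280 = 627.05 Myr.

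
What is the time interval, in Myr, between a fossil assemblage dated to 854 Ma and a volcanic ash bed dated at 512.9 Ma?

854 − 512.9 = 341.1 million years.

341.1 million years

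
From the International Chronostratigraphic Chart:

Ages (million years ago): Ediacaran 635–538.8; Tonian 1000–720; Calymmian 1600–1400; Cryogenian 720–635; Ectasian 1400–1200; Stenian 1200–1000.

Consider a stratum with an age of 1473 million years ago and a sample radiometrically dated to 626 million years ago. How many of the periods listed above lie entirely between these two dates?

4

1473 Ma sits inside the Calymmian (1600–1400) and 626 Ma inside the Ediacaran (635–538.8); neither of those is wholly between the two dates.
The listed periods lying completely between them are Ectasian, Stenian, Tonian, Cryogenian — 4 in all.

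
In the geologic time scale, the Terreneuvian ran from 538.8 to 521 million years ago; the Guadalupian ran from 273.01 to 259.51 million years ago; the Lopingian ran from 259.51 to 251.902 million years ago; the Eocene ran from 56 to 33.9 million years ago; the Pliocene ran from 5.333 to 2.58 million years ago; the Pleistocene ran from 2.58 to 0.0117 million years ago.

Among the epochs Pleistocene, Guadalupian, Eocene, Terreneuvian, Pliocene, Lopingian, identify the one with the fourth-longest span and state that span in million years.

Lopingian, 7.608 million years

Start − end for each: Pleistocene 2.58 − 0.0117 = 2.5683; Guadalupian 273.01 − 259.51 = 13.5; Eocene 56 − 33.9 = 22.1; Terreneuvian 538.8 − 521 = 17.8; Pliocene 5.333 − 2.58 = 2.753; Lopingian 259.51 − 251.902 = 7.608.
Ranking these from longest: Eocene > Terreneuvian > Guadalupian > Lopingian > Pliocene > Pleistocene.
Position 4 in that ranking is Lopingian, which lasted 7.608 Myr.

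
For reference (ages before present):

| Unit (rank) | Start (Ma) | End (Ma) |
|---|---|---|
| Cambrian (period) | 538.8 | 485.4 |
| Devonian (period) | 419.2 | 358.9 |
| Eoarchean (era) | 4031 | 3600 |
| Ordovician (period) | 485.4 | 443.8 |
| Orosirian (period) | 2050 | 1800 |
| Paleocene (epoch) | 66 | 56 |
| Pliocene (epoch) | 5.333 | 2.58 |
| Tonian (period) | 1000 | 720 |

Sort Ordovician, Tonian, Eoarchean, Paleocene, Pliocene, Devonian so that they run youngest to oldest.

Sorting by start age (ascending Ma, since larger Ma = older): Pliocene began 5.333, Paleocene began 66, Devonian began 419.2, Ordovician began 485.4, Tonian began 1000, Eoarchean began 4031.

Pliocene, Paleocene, Devonian, Ordovician, Tonian, Eoarchean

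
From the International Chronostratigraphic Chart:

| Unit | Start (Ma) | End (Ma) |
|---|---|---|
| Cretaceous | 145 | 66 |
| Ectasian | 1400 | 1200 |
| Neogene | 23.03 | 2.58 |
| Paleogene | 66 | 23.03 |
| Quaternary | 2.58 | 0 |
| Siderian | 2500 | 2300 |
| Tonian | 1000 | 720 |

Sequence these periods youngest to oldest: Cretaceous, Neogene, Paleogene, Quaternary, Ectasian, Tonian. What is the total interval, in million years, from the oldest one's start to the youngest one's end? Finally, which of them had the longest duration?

Quaternary, Neogene, Paleogene, Cretaceous, Tonian, Ectasian; total span 1400 Myr; longest is Tonian

Start ages (Ma): Ectasian 1400, Tonian 1000, Cretaceous 145, Paleogene 66, Neogene 23.03, Quaternary 2.58.
Ordered youngest to oldest: Quaternary, Neogene, Paleogene, Cretaceous, Tonian, Ectasian.
Span = 1400 − 0 = 1400 Myr.
Durations: Cretaceous 79, Paleogene 42.97, Ectasian 200, Quaternary 2.58, Tonian 280, Neogene 20.45 → longest is Tonian (280 Myr).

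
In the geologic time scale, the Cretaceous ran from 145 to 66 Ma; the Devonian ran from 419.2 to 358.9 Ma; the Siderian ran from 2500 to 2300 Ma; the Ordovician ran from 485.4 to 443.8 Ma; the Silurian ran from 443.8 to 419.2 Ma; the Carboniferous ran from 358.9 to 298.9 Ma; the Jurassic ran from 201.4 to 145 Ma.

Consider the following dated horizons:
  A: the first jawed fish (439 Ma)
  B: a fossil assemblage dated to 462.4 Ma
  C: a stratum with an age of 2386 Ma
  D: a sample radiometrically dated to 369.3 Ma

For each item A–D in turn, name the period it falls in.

A — Silurian; B — Ordovician; C — Siderian; D — Devonian

A: 439 Ma lies in 443.8–419.2 Ma, so Silurian.
B: 462.4 Ma lies in 485.4–443.8 Ma, so Ordovician.
C: 2386 Ma lies in 2500–2300 Ma, so Siderian.
D: 369.3 Ma lies in 419.2–358.9 Ma, so Devonian.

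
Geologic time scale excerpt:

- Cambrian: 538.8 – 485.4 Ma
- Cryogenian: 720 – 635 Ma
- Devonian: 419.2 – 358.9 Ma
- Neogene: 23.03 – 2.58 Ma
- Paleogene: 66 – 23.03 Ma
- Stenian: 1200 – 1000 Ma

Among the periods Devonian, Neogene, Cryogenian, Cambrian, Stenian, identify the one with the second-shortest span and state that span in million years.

Start − end for each: Devonian 419.2 − 358.9 = 60.3; Neogene 23.03 − 2.58 = 20.45; Cryogenian 720 − 635 = 85; Cambrian 538.8 − 485.4 = 53.4; Stenian 1200 − 1000 = 200.
Ranking these from shortest: Neogene < Cambrian < Devonian < Cryogenian < Stenian.
Position 2 in that ranking is Cambrian, which lasted 53.4 Myr.

Cambrian, 53.4 million years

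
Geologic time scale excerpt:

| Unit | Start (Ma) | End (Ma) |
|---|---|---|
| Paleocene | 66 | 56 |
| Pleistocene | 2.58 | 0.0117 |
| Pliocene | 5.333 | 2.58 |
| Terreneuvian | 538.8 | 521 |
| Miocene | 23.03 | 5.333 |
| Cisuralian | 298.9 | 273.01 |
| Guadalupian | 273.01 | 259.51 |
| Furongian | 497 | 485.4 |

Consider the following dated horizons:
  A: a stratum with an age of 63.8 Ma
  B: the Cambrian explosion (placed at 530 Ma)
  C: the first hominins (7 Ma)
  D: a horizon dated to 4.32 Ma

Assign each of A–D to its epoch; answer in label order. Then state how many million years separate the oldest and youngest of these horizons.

A — Paleocene; B — Terreneuvian; C — Miocene; D — Pliocene; span 525.68 million years

Match each age against the start–end ranges in the excerpt: A = 63.8 Ma → Paleocene (66–56); B = 530 Ma → Terreneuvian (538.8–521); C = 7 Ma → Miocene (23.03–5.333); D = 4.32 Ma → Pliocene (5.333–2.58).
The largest age is 530 Ma and the smallest is 4.32 Ma; their difference is 525.68 Myr.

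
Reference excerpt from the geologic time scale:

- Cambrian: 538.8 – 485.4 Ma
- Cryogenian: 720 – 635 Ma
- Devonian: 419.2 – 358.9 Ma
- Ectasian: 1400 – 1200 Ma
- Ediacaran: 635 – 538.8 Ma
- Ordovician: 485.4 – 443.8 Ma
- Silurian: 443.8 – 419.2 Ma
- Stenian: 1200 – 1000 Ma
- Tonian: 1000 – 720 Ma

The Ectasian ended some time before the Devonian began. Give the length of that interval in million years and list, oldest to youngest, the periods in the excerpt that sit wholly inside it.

The Ectasian closes at 1200 Ma and the Devonian opens at 419.2 Ma, so the interval is 1200 − 419.2 = 780.8 Myr.
A period fits inside if it starts at or after 1200 Ma and ends at or before 419.2 Ma; oldest first that gives Stenian, Tonian, Cryogenian, Ediacaran, Cambrian, Ordovician, Silurian.

780.8 million years; Stenian, Tonian, Cryogenian, Ediacaran, Cambrian, Ordovician, Silurian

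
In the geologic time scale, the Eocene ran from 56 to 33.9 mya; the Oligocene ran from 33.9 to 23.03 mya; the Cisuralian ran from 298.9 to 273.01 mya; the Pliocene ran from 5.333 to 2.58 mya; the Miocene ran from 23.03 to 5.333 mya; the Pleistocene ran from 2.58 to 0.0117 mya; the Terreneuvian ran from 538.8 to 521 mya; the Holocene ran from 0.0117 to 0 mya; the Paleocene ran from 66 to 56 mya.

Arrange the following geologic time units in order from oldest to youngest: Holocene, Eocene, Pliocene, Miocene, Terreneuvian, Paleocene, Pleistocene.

Sorting by start age (descending Ma, since larger Ma = older): Terreneuvian began 538.8, Paleocene began 66, Eocene began 56, Miocene began 23.03, Pliocene began 5.333, Pleistocene began 2.58, Holocene began 0.0117.

Terreneuvian, Paleocene, Eocene, Miocene, Pliocene, Pleistocene, Holocene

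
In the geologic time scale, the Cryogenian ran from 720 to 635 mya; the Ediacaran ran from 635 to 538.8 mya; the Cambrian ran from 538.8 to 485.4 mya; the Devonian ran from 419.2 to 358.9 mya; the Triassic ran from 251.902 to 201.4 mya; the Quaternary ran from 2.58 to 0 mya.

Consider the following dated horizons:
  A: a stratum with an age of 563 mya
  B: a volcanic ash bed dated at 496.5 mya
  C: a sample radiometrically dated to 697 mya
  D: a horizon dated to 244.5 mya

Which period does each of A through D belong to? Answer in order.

Match each age against the start–end ranges in the excerpt: A = 563 Ma → Ediacaran (635–538.8); B = 496.5 Ma → Cambrian (538.8–485.4); C = 697 Ma → Cryogenian (720–635); D = 244.5 Ma → Triassic (251.902–201.4).

A — Ediacaran; B — Cambrian; C — Cryogenian; D — Triassic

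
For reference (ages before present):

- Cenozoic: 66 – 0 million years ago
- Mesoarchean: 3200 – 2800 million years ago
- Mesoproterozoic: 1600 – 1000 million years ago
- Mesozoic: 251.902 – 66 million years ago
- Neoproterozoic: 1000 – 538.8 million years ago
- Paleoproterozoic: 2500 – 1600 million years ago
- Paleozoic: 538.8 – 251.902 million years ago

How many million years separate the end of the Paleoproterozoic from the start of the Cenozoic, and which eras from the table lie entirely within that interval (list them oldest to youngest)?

The Paleoproterozoic closes at 1600 Ma and the Cenozoic opens at 66 Ma, so the interval is 1600 − 66 = 1534 Myr.
An era fits inside if it starts at or after 1600 Ma and ends at or before 66 Ma; oldest first that gives Mesoproterozoic, Neoproterozoic, Paleozoic, Mesozoic.

1534 million years; Mesoproterozoic, Neoproterozoic, Paleozoic, Mesozoic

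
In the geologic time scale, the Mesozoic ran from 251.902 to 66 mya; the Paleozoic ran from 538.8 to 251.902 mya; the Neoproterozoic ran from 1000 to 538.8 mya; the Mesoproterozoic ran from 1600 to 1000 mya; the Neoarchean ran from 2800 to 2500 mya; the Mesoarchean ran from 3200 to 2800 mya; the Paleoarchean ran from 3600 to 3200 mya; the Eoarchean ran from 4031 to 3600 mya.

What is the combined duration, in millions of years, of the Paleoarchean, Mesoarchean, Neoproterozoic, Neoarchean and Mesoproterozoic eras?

2161.2 million years

Each duration: Paleoarchean = 400; Mesoarchean = 400; Neoproterozoic = 461.2; Neoarchean = 300; Mesoproterozoic = 600.
Sum: 400 + 400 + 461.2 + 300 + 600 = 2161.2 Myr.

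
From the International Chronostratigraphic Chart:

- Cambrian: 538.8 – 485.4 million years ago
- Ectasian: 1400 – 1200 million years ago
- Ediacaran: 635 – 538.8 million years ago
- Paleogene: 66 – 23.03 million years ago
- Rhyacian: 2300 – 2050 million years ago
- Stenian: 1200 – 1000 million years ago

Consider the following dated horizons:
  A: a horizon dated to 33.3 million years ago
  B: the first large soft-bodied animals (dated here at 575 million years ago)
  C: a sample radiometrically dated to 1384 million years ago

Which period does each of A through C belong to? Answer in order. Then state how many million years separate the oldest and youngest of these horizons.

A — Paleogene; B — Ediacaran; C — Ectasian; span 1350.7 million years

Match each age against the start–end ranges in the excerpt: A = 33.3 Ma → Paleogene (66–23.03); B = 575 Ma → Ediacaran (635–538.8); C = 1384 Ma → Ectasian (1400–1200).
The largest age is 1384 Ma and the smallest is 33.3 Ma; their difference is 1350.7 Myr.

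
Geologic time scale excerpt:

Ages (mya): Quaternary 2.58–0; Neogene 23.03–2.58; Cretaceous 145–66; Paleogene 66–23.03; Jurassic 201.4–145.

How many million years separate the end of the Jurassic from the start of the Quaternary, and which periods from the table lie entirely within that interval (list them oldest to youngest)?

End of Jurassic = 145 Ma; start of Quaternary = 2.58 Ma.
Gap = 145 − 2.58 = 142.42 Myr.
Periods wholly inside 145–2.58 Ma: Cretaceous (145–66), Paleogene (66–23.03), Neogene (23.03–2.58).

142.42 million years; Cretaceous, Paleogene, Neogene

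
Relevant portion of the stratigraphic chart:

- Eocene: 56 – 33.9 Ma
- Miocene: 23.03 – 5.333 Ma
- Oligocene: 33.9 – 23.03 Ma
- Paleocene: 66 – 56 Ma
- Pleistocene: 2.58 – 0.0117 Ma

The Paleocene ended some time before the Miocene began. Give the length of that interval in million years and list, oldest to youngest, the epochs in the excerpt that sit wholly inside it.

End of Paleocene = 56 Ma; start of Miocene = 23.03 Ma.
Gap = 56 − 23.03 = 32.97 Myr.
Epochs wholly inside 56–23.03 Ma: Eocene (56–33.9), Oligocene (33.9–23.03).

32.97 million years; Eocene, Oligocene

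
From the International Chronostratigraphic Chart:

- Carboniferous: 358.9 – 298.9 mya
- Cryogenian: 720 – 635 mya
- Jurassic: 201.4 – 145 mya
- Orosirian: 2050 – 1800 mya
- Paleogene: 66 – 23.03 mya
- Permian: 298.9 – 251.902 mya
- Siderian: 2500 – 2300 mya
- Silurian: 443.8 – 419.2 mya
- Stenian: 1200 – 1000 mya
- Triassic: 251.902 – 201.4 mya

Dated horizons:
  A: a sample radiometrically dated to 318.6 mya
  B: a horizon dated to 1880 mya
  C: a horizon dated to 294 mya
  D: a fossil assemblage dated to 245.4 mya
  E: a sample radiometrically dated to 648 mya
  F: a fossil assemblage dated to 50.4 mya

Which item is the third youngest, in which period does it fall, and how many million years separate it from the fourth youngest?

C, in the Permian; 24.6 million years to A

Smaller Ma means younger, so youngest first: F 50.4 < D 245.4 < C 294 < A 318.6 < E 648 < B 1880.
Counting 3 along gives C (294 Ma); the excerpt puts that inside the Permian, 298.9–251.902 Ma.
Next in line is A (318.6 Ma), and 318.6 − 294 = 24.6 Myr.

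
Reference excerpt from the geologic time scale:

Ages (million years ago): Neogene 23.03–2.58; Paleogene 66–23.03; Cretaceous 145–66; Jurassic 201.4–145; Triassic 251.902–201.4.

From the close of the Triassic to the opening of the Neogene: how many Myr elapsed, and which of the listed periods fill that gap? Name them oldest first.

178.37 million years; Jurassic, Cretaceous, Paleogene

The Triassic closes at 201.4 Ma and the Neogene opens at 23.03 Ma, so the interval is 201.4 − 23.03 = 178.37 Myr.
A period fits inside if it starts at or after 201.4 Ma and ends at or before 23.03 Ma; oldest first that gives Jurassic, Cretaceous, Paleogene.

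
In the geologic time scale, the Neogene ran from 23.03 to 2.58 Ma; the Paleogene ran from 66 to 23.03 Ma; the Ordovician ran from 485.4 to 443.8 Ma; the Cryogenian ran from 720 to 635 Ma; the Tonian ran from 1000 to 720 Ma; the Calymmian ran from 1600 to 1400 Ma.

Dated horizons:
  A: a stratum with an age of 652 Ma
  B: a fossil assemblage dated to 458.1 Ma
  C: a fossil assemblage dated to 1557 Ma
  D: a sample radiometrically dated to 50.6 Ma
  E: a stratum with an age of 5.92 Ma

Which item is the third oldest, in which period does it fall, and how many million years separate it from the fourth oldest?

Sorted oldest-first by Ma: C (1557), A (652), B (458.1), D (50.6), E (5.92).
The third oldest is B at 458.1 Ma, which lies in 485.4–443.8 Ma: the Ordovician.
The fourth oldest is D at 50.6 Ma; separation = |458.1 − 50.6| = 407.5 Myr.

B, in the Ordovician; 407.5 million years to D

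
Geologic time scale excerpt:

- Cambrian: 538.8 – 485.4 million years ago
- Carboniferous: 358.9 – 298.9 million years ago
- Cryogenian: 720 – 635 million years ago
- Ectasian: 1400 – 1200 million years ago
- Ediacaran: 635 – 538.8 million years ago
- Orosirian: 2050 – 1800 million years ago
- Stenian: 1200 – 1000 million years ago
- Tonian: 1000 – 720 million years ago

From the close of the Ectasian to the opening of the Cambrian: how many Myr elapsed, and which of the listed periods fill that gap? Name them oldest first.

661.2 million years; Stenian, Tonian, Cryogenian, Ediacaran

The Ectasian closes at 1200 Ma and the Cambrian opens at 538.8 Ma, so the interval is 1200 − 538.8 = 661.2 Myr.
A period fits inside if it starts at or after 1200 Ma and ends at or before 538.8 Ma; oldest first that gives Stenian, Tonian, Cryogenian, Ediacaran.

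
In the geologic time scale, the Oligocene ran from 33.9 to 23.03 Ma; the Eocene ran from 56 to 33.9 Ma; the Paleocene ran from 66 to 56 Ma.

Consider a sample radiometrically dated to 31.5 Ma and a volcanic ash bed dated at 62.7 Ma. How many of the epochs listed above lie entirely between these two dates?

1

The older date is 62.7 Ma and the younger is 31.5 Ma.
Epochs with start < 62.7 and end > 31.5 Ma: Eocene (56–33.9).
That is 1 complete epoch.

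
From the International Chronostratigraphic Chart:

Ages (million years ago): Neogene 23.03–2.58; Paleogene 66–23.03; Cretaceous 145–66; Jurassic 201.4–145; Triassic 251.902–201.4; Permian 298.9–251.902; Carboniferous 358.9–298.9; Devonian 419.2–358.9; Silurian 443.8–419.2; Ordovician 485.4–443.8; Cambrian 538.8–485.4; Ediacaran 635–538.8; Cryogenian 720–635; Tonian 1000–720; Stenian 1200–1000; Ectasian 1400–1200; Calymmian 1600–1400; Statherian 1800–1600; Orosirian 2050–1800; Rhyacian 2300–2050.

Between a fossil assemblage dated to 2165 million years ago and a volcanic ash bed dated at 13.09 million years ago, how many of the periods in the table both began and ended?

2165 Ma sits inside the Rhyacian (2300–2050) and 13.09 Ma inside the Neogene (23.03–2.58); neither of those is wholly between the two dates.
The listed periods lying completely between them are Orosirian, Statherian, Calymmian, Ectasian, Stenian, Tonian, Cryogenian, Ediacaran, Cambrian, Ordovician, Silurian, Devonian, Carboniferous, Permian, Triassic, Jurassic, Cretaceous, Paleogene — 18 in all.

18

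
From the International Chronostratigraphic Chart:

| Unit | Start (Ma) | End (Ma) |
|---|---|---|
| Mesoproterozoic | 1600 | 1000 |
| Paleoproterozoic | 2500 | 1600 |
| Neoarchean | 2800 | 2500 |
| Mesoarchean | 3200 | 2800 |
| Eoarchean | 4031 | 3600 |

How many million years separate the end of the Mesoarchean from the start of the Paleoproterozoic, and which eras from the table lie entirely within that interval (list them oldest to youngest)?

300 million years; Neoarchean

The Mesoarchean closes at 2800 Ma and the Paleoproterozoic opens at 2500 Ma, so the interval is 2800 − 2500 = 300 Myr.
An era fits inside if it starts at or after 2800 Ma and ends at or before 2500 Ma; oldest first that gives Neoarchean.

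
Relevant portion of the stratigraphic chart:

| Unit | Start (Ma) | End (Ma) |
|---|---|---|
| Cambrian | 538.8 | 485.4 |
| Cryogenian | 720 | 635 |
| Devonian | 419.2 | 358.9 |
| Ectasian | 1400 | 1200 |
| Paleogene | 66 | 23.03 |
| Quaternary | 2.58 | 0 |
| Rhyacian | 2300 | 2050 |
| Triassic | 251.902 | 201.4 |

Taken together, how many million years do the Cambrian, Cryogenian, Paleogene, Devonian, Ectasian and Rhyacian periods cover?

691.67 million years

Duration is start − end for each: (538.8 − 485.4) + (720 − 635) + (66 − 23.03) + (419.2 − 358.9) + (1400 − 1200) + (2300 − 2050).
That is 53.4 + 85 + 42.97 + 60.3 + 200 + 250, which totals 691.67 million years.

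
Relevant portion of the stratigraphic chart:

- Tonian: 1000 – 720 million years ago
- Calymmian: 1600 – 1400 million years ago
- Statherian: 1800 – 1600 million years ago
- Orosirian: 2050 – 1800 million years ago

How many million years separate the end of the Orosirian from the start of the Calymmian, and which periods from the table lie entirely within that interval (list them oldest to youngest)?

200 million years; Statherian

The Orosirian closes at 1800 Ma and the Calymmian opens at 1600 Ma, so the interval is 1800 − 1600 = 200 Myr.
A period fits inside if it starts at or after 1800 Ma and ends at or before 1600 Ma; oldest first that gives Statherian.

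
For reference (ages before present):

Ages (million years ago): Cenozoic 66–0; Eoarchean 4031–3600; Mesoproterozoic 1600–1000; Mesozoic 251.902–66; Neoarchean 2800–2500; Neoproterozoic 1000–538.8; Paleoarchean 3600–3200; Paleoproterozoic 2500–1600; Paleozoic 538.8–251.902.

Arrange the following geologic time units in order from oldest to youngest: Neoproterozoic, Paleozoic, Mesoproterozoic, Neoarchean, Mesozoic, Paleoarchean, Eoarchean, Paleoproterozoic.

Eoarchean, Paleoarchean, Neoarchean, Paleoproterozoic, Mesoproterozoic, Neoproterozoic, Paleozoic, Mesozoic

Sorting by start age (descending Ma, since larger Ma = older): Eoarchean start 4031, Paleoarchean start 3600, Neoarchean start 2800, Paleoproterozoic start 2500, Mesoproterozoic start 1600, Neoproterozoic start 1000, Paleozoic start 538.8, Mesozoic start 251.902.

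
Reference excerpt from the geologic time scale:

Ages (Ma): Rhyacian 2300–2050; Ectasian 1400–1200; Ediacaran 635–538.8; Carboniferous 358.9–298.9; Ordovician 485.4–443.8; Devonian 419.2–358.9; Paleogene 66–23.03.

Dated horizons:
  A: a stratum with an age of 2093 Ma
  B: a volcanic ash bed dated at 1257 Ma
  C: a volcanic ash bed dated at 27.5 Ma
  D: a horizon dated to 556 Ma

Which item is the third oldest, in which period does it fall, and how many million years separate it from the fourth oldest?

D, in the Ediacaran; 528.5 million years to C

Larger Ma means older, so oldest first: A 2093 > B 1257 > D 556 > C 27.5.
Counting 3 along gives D (556 Ma); the excerpt puts that inside the Ediacaran, 635–538.8 Ma.
Next in line is C (27.5 Ma), and 556 − 27.5 = 528.5 Myr.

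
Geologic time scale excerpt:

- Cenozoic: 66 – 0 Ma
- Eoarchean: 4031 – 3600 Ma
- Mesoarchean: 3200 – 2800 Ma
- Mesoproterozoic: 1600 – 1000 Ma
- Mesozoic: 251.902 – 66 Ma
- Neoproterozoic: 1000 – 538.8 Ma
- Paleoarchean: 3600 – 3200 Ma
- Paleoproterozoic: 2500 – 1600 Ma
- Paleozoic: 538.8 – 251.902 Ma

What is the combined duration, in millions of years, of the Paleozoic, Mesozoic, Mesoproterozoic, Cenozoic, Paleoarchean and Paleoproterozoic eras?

2438.8 million years

Each duration: Paleozoic = 286.898; Mesozoic = 185.902; Mesoproterozoic = 600; Cenozoic = 66; Paleoarchean = 400; Paleoproterozoic = 900.
Sum: 286.898 + 185.902 + 600 + 66 + 400 + 900 = 2438.8 Myr.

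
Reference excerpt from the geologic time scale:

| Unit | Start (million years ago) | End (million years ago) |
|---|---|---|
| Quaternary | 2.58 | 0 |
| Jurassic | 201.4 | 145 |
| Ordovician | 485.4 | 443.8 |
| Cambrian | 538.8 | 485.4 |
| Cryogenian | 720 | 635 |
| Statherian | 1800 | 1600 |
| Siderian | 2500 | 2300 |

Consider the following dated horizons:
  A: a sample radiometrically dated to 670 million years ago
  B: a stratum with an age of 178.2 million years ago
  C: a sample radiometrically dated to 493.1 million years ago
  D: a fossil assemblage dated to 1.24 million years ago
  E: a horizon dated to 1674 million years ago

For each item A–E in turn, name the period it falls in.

A: 670 Ma lies in 720–635 Ma, so Cryogenian.
B: 178.2 Ma lies in 201.4–145 Ma, so Jurassic.
C: 493.1 Ma lies in 538.8–485.4 Ma, so Cambrian.
D: 1.24 Ma lies in 2.58–0 Ma, so Quaternary.
E: 1674 Ma lies in 1800–1600 Ma, so Statherian.

A — Cryogenian; B — Jurassic; C — Cambrian; D — Quaternary; E — Statherian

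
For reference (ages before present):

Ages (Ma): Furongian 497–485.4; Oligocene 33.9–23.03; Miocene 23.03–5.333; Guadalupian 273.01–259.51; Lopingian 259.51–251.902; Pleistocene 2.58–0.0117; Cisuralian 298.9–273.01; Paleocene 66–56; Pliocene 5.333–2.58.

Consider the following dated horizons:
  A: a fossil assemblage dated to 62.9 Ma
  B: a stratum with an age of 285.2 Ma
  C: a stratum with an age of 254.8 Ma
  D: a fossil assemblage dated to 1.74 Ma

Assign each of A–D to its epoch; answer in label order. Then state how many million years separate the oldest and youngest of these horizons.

Match each age against the start–end ranges in the excerpt: A = 62.9 Ma → Paleocene (66–56); B = 285.2 Ma → Cisuralian (298.9–273.01); C = 254.8 Ma → Lopingian (259.51–251.902); D = 1.74 Ma → Pleistocene (2.58–0.0117).
The largest age is 285.2 Ma and the smallest is 1.74 Ma; their difference is 283.46 Myr.

A — Paleocene; B — Cisuralian; C — Lopingian; D — Pleistocene; span 283.46 million years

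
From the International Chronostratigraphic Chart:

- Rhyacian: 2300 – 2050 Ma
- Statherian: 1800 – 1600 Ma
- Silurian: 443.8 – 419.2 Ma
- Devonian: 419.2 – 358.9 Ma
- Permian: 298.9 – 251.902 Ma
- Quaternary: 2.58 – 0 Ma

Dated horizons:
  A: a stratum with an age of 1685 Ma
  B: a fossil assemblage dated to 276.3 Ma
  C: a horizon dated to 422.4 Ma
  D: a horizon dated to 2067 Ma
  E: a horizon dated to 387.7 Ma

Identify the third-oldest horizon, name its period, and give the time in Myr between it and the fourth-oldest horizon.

C, in the Silurian; 34.7 million years to E

Larger Ma means older, so oldest first: D 2067 > A 1685 > C 422.4 > E 387.7 > B 276.3.
Counting 3 along gives C (422.4 Ma); the excerpt puts that inside the Silurian, 443.8–419.2 Ma.
Next in line is E (387.7 Ma), and 422.4 − 387.7 = 34.7 Myr.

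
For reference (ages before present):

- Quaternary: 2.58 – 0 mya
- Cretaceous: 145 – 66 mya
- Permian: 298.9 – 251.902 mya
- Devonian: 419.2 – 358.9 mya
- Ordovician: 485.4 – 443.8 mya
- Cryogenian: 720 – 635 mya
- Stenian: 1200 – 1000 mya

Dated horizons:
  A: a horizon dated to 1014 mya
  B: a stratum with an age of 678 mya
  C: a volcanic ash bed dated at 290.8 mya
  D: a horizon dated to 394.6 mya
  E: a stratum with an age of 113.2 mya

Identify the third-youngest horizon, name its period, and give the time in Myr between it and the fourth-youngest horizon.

Smaller Ma means younger, so youngest first: E 113.2 < C 290.8 < D 394.6 < B 678 < A 1014.
Counting 3 along gives D (394.6 Ma); the excerpt puts that inside the Devonian, 419.2–358.9 Ma.
Next in line is B (678 Ma), and 678 − 394.6 = 283.4 Myr.

D, in the Devonian; 283.4 million years to B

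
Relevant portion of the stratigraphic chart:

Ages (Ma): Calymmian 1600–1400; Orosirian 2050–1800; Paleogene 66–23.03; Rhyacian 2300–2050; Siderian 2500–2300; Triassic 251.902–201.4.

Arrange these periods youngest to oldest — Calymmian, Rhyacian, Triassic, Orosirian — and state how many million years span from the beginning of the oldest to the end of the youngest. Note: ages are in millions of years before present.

From the excerpt: Calymmian 1600–1400; Rhyacian 2300–2050; Triassic 251.902–201.4; Orosirian 2050–1800 (Ma).
Larger Ma is earlier, so the oldest is Rhyacian and the youngest is Triassic; youngest to oldest: Triassic, Calymmian, Orosirian, Rhyacian.
Oldest start 2300 minus youngest end 201.4 gives 2098.6 Myr overall.

Triassic, Calymmian, Orosirian, Rhyacian; total span 2098.6 Myr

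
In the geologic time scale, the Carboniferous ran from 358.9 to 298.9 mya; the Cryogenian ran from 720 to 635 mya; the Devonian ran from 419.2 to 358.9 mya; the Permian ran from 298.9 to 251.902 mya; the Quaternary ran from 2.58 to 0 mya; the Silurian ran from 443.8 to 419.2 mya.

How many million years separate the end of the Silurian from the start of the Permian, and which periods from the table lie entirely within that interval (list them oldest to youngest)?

The Silurian closes at 419.2 Ma and the Permian opens at 298.9 Ma, so the interval is 419.2 − 298.9 = 120.3 Myr.
A period fits inside if it starts at or after 419.2 Ma and ends at or before 298.9 Ma; oldest first that gives Devonian, Carboniferous.

120.3 million years; Devonian, Carboniferous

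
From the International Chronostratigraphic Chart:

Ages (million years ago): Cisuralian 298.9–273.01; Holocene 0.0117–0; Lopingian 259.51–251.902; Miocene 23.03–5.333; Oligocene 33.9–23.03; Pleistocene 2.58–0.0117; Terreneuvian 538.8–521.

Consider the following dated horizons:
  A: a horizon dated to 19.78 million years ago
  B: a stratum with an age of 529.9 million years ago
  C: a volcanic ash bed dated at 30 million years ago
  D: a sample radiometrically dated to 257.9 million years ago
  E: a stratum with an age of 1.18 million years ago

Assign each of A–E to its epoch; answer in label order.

A — Miocene; B — Terreneuvian; C — Oligocene; D — Lopingian; E — Pleistocene

A: 19.78 Ma lies in 23.03–5.333 Ma, so Miocene.
B: 529.9 Ma lies in 538.8–521 Ma, so Terreneuvian.
C: 30 Ma lies in 33.9–23.03 Ma, so Oligocene.
D: 257.9 Ma lies in 259.51–251.902 Ma, so Lopingian.
E: 1.18 Ma lies in 2.58–0.0117 Ma, so Pleistocene.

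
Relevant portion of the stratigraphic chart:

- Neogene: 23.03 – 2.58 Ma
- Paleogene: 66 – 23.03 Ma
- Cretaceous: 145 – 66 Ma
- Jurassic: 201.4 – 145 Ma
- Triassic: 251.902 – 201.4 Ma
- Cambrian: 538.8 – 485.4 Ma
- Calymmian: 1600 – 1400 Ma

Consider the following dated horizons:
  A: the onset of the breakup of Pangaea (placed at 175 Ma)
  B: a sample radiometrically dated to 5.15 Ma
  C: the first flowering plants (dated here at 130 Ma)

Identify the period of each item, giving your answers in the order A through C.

Match each age against the start–end ranges in the excerpt: A = 175 Ma → Jurassic (201.4–145); B = 5.15 Ma → Neogene (23.03–2.58); C = 130 Ma → Cretaceous (145–66).

A — Jurassic; B — Neogene; C — Cretaceous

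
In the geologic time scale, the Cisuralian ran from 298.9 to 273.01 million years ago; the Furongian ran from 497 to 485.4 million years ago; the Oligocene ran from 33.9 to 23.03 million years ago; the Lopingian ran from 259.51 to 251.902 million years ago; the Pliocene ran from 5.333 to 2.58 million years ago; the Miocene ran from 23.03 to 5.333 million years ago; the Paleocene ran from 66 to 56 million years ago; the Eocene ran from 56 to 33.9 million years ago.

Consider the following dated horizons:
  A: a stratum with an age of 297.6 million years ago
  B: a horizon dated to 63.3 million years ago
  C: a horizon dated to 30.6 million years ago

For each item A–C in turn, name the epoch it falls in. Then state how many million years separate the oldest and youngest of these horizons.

A — Cisuralian; B — Paleocene; C — Oligocene; span 267 million years

A: 297.6 Ma lies in 298.9–273.01 Ma, so Cisuralian.
B: 63.3 Ma lies in 66–56 Ma, so Paleocene.
C: 30.6 Ma lies in 33.9–23.03 Ma, so Oligocene.
Oldest = 297.6 Ma, youngest = 30.6 Ma → span 267 Myr.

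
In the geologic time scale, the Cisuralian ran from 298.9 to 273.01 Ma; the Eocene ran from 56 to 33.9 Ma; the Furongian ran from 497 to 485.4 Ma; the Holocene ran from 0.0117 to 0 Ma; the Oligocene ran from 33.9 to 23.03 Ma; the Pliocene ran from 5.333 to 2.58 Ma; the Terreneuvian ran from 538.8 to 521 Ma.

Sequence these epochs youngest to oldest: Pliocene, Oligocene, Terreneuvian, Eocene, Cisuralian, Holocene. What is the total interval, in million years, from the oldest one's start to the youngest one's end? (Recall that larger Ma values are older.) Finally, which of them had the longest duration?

Holocene, Pliocene, Oligocene, Eocene, Cisuralian, Terreneuvian; total span 538.8 Myr; longest is Cisuralian

Start ages (Ma): Terreneuvian 538.8, Cisuralian 298.9, Eocene 56, Oligocene 33.9, Pliocene 5.333, Holocene 0.0117.
Ordered youngest to oldest: Holocene, Pliocene, Oligocene, Eocene, Cisuralian, Terreneuvian.
Span = 538.8 − 0 = 538.8 Myr.
Durations: Eocene 22.1, Terreneuvian 17.8, Oligocene 10.87, Pliocene 2.753, Holocene 0.0117, Cisuralian 25.89 → longest is Cisuralian (25.89 Myr).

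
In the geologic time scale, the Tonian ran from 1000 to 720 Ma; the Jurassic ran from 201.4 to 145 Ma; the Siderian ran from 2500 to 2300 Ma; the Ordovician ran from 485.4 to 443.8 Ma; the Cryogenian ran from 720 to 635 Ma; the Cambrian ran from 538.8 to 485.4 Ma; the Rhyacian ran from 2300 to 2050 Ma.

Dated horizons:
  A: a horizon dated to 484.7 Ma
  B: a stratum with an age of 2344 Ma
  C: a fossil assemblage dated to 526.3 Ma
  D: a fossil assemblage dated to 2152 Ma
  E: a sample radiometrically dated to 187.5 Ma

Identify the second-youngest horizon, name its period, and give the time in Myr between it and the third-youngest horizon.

Sorted youngest-first by Ma: E (187.5), A (484.7), C (526.3), D (2152), B (2344).
The second youngest is A at 484.7 Ma, which lies in 485.4–443.8 Ma: the Ordovician.
The third youngest is C at 526.3 Ma; separation = |484.7 − 526.3| = 41.6 Myr.

A, in the Ordovician; 41.6 million years to C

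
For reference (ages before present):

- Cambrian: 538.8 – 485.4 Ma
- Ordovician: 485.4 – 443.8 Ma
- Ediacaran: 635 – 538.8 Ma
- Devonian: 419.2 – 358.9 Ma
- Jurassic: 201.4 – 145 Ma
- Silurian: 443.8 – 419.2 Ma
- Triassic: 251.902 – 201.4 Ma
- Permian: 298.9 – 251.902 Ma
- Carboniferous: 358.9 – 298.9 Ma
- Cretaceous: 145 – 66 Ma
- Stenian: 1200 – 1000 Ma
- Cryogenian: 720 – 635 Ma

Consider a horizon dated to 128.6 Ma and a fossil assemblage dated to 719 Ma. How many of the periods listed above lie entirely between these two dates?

The older date is 719 Ma and the younger is 128.6 Ma.
Periods with start < 719 and end > 128.6 Ma: Ediacaran (635–538.8), Cambrian (538.8–485.4), Ordovician (485.4–443.8), Silurian (443.8–419.2), Devonian (419.2–358.9), Carboniferous (358.9–298.9), Permian (298.9–251.902), Triassic (251.902–201.4), Jurassic (201.4–145).
That is 9 complete periods.

9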